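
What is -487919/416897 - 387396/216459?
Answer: -9893284779/3342263249 ≈ -2.9601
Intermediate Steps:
-487919/416897 - 387396/216459 = -487919*1/416897 - 387396*1/216459 = -487919/416897 - 14348/8017 = -9893284779/3342263249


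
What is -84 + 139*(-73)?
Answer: -10231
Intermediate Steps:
-84 + 139*(-73) = -84 - 10147 = -10231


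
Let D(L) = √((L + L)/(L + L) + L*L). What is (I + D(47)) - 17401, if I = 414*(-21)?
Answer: -26095 + √2210 ≈ -26048.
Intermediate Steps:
D(L) = √(1 + L²) (D(L) = √((2*L)/((2*L)) + L²) = √((2*L)*(1/(2*L)) + L²) = √(1 + L²))
I = -8694
(I + D(47)) - 17401 = (-8694 + √(1 + 47²)) - 17401 = (-8694 + √(1 + 2209)) - 17401 = (-8694 + √2210) - 17401 = -26095 + √2210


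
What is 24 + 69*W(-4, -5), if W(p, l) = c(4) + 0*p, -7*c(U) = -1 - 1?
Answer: 306/7 ≈ 43.714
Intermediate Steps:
c(U) = 2/7 (c(U) = -(-1 - 1)/7 = -⅐*(-2) = 2/7)
W(p, l) = 2/7 (W(p, l) = 2/7 + 0*p = 2/7 + 0 = 2/7)
24 + 69*W(-4, -5) = 24 + 69*(2/7) = 24 + 138/7 = 306/7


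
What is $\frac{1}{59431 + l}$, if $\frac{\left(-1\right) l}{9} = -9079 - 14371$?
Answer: $\frac{1}{270481} \approx 3.6971 \cdot 10^{-6}$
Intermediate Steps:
$l = 211050$ ($l = - 9 \left(-9079 - 14371\right) = \left(-9\right) \left(-23450\right) = 211050$)
$\frac{1}{59431 + l} = \frac{1}{59431 + 211050} = \frac{1}{270481}$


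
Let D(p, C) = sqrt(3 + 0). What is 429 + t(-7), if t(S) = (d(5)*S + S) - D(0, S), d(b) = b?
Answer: 387 - sqrt(3) ≈ 385.27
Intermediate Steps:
D(p, C) = sqrt(3)
t(S) = -sqrt(3) + 6*S (t(S) = (5*S + S) - sqrt(3) = 6*S - sqrt(3) = -sqrt(3) + 6*S)
429 + t(-7) = 429 + (-sqrt(3) + 6*(-7)) = 429 + (-sqrt(3) - 42) = 429 + (-42 - sqrt(3)) = 387 - sqrt(3)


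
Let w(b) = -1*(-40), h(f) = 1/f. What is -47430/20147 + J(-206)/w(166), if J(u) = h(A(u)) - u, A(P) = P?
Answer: 92822949/33202256 ≈ 2.7957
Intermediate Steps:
w(b) = 40
J(u) = 1/u - u
-47430/20147 + J(-206)/w(166) = -47430/20147 + (1/(-206) - 1*(-206))/40 = -47430*1/20147 + (-1/206 + 206)*(1/40) = -47430/20147 + (42435/206)*(1/40) = -47430/20147 + 8487/1648 = 92822949/33202256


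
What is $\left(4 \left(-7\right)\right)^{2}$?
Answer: $784$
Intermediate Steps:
$\left(4 \left(-7\right)\right)^{2} = \left(-28\right)^{2} = 784$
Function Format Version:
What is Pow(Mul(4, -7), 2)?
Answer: 784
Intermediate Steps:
Pow(Mul(4, -7), 2) = Pow(-28, 2) = 784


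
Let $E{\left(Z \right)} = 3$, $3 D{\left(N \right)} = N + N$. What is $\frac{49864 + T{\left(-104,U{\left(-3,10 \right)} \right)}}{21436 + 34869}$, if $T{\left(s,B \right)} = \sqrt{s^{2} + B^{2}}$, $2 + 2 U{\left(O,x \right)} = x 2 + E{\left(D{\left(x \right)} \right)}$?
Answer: $\frac{49864}{56305} + \frac{\sqrt{43705}}{112610} \approx 0.88746$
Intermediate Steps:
$D{\left(N \right)} = \frac{2 N}{3}$ ($D{\left(N \right)} = \frac{N + N}{3} = \frac{2 N}{3}$)
$U{\left(O,x \right)} = \frac{1}{2} + x$ ($U{\left(O,x \right)} = -1 + \frac{x 2 + 3}{2} = -1 + \frac{2 x + 3}{2} = -1 + \frac{3 + 2 x}{2} = -1 + \left(\frac{3}{2} + x\right) = \frac{1}{2} + x$)
$T{\left(s,B \right)} = \sqrt{B^{2} + s^{2}}$
$\frac{49864 + T{\left(-104,U{\left(-3,10 \right)} \right)}}{21436 + 34869} = \frac{49864 + \sqrt{\left(\frac{1}{2} + 10\right)^{2} + \left(-104\right)^{2}}}{21436 + 34869} = \frac{49864 + \sqrt{\left(\frac{21}{2}\right)^{2} + 10816}}{56305} = \left(49864 + \sqrt{\frac{441}{4} + 10816}\right) \frac{1}{56305} = \left(49864 + \sqrt{\frac{43705}{4}}\right) \frac{1}{56305} = \left(49864 + \frac{\sqrt{43705}}{2}\right) \frac{1}{56305} = \frac{49864}{56305} + \frac{\sqrt{43705}}{112610}$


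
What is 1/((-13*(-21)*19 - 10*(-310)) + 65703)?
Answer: 1/73990 ≈ 1.3515e-5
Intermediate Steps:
1/((-13*(-21)*19 - 10*(-310)) + 65703) = 1/((273*19 + 3100) + 65703) = 1/((5187 + 3100) + 65703) = 1/(8287 + 65703) = 1/73990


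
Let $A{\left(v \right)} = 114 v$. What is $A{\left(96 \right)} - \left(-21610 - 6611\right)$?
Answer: $39165$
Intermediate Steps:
$A{\left(96 \right)} - \left(-21610 - 6611\right) = 114 \cdot 96 - \left(-21610 - 6611\right) = 10944 - \left(-21610 - 6611\right) = 10944 - -28221 = 10944 + 28221 = 39165$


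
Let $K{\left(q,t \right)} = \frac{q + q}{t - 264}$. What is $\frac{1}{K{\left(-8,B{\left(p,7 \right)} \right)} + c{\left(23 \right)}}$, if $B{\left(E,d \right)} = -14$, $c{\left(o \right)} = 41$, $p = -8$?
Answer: $\frac{139}{5707} \approx 0.024356$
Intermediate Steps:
$K{\left(q,t \right)} = \frac{2 q}{-264 + t}$
$\frac{1}{K{\left(-8,B{\left(p,7 \right)} \right)} + c{\left(23 \right)}} = \frac{1}{2 \left(-8\right) \frac{1}{-264 - 14} + 41} = \frac{1}{2 \left(-8\right) \frac{1}{-278} + 41} = \frac{1}{2 \left(-8\right) \left(- \frac{1}{278}\right) + 41} = \frac{1}{\frac{8}{139} + 41} = \frac{1}{\frac{5707}{139}} = \frac{139}{5707}$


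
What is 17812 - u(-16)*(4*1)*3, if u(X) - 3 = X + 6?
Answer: 17896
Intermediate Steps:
u(X) = 9 + X (u(X) = 3 + (X + 6) = 3 + (6 + X) = 9 + X)
17812 - u(-16)*(4*1)*3 = 17812 - (9 - 16)*(4*1)*3 = 17812 - (-7)*4*3 = 17812 - (-7)*12 = 17812 - 1*(-84) = 17812 + 84 = 17896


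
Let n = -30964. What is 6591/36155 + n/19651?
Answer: -989983679/710481905 ≈ -1.3934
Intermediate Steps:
6591/36155 + n/19651 = 6591/36155 - 30964/19651 = -989983679/710481905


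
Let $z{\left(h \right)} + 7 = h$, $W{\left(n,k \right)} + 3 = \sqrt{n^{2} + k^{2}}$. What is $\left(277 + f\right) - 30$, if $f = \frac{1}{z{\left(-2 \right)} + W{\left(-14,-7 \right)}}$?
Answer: $\frac{24959}{101} + \frac{7 \sqrt{5}}{101} \approx 247.27$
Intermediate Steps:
$W{\left(n,k \right)} = -3 + \sqrt{k^{2} + n^{2}}$ ($W{\left(n,k \right)} = -3 + \sqrt{n^{2} + k^{2}} = -3 + \sqrt{k^{2} + n^{2}}$)
$z{\left(h \right)} = -7 + h$
$f = \frac{1}{-12 + 7 \sqrt{5}}$ ($f = \frac{1}{\left(-7 - 2\right) - \left(3 - \sqrt{\left(-7\right)^{2} + \left(-14\right)^{2}}\right)} = \frac{1}{-9 - \left(3 - \sqrt{49 + 196}\right)} = \frac{1}{-9 - \left(3 - \sqrt{245}\right)} = \frac{1}{-9 - \left(3 - 7 \sqrt{5}\right)} = \frac{1}{-12 + 7 \sqrt{5}} \approx 0.27379$)
$\left(277 + f\right) - 30 = \left(277 + \left(\frac{12}{101} + \frac{7 \sqrt{5}}{101}\right)\right) - 30 = \left(\frac{27989}{101} + \frac{7 \sqrt{5}}{101}\right) - 30 = \frac{24959}{101} + \frac{7 \sqrt{5}}{101}$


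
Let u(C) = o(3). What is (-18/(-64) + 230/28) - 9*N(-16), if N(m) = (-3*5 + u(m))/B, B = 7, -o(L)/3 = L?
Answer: 8815/224 ≈ 39.353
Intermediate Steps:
o(L) = -3*L
u(C) = -9 (u(C) = -3*3 = -9)
N(m) = -24/7 (N(m) = (-3*5 - 9)/7 = (-15 - 9)*(⅐) = -24*⅐ = -24/7)
(-18/(-64) + 230/28) - 9*N(-16) = (-18/(-64) + 230/28) - 9*(-24/7) = (-18*(-1/64) + 230*(1/28)) + 216/7 = (9/32 + 115/14) + 216/7 = 1903/224 + 216/7 = 8815/224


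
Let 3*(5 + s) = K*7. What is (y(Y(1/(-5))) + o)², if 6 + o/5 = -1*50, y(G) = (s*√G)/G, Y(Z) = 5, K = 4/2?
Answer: (4200 + √5)²/225 ≈ 78484.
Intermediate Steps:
K = 2 (K = 4*(½) = 2)
s = -⅓ (s = -5 + (2*7)/3 = -5 + (⅓)*14 = -5 + 14/3 = -⅓ ≈ -0.33333)
y(G) = -1/(3*√G) (y(G) = (-√G/3)/G = -1/(3*√G))
o = -280 (o = -30 + 5*(-1*50) = -30 + 5*(-50) = -30 - 250 = -280)
(y(Y(1/(-5))) + o)² = (-√5/15 - 280)² = (-280 - √5/15)²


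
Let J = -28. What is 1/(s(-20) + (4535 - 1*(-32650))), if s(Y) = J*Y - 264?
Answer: 1/37481 ≈ 2.6680e-5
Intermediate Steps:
s(Y) = -264 - 28*Y (s(Y) = -28*Y - 264 = -264 - 28*Y)
1/(s(-20) + (4535 - 1*(-32650))) = 1/((-264 - 28*(-20)) + (4535 - 1*(-32650))) = 1/((-264 + 560) + (4535 + 32650)) = 1/(296 + 37185) = 1/37481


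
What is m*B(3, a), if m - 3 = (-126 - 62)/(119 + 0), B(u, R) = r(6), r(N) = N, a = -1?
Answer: 1014/119 ≈ 8.5210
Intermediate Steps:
B(u, R) = 6
m = 169/119 (m = 3 + (-126 - 62)/(119 + 0) = 3 - 188/119 = 169/119 ≈ 1.4202)
m*B(3, a) = (169/119)*6 = 1014/119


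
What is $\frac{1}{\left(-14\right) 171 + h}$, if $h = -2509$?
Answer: $- \frac{1}{4903} \approx -0.00020396$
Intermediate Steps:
$\frac{1}{\left(-14\right) 171 + h} = \frac{1}{\left(-14\right) 171 - 2509} = \frac{1}{-2394 - 2509} = \frac{1}{-4903} = - \frac{1}{4903}$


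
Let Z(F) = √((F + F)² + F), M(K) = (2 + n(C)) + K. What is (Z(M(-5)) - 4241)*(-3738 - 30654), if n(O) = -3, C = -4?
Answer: 145856472 - 34392*√138 ≈ 1.4545e+8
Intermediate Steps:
M(K) = -1 + K (M(K) = (2 - 3) + K = -1 + K)
Z(F) = √(F + 4*F²) (Z(F) = √((2*F)² + F) = √(4*F² + F) = √(F + 4*F²))
(Z(M(-5)) - 4241)*(-3738 - 30654) = (√((-1 - 5)*(1 + 4*(-1 - 5))) - 4241)*(-3738 - 30654) = (√(-6*(1 + 4*(-6))) - 4241)*(-34392) = (√(-6*(1 - 24)) - 4241)*(-34392) = (√(-6*(-23)) - 4241)*(-34392) = (√138 - 4241)*(-34392) = (-4241 + √138)*(-34392) = 145856472 - 34392*√138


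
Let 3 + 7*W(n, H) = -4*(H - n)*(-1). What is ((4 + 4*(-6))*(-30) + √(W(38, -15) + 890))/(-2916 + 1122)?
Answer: -100/299 - √42105/12558 ≈ -0.35079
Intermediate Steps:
W(n, H) = -3/7 - 4*n/7 + 4*H/7 (W(n, H) = -3/7 + (-4*(H - n)*(-1))/7 = -3/7 + ((-4*H + 4*n)*(-1))/7 = -3/7 + (-4*n + 4*H)/7 = -3/7 + (-4*n/7 + 4*H/7) = -3/7 - 4*n/7 + 4*H/7)
((4 + 4*(-6))*(-30) + √(W(38, -15) + 890))/(-2916 + 1122) = ((4 + 4*(-6))*(-30) + √((-3/7 - 4/7*38 + (4/7)*(-15)) + 890))/(-2916 + 1122) = ((4 - 24)*(-30) + √((-3/7 - 152/7 - 60/7) + 890))/(-1794) = (-20*(-30) + √(-215/7 + 890))*(-1/1794) = (600 + √(6015/7))*(-1/1794) = (600 + √42105/7)*(-1/1794) = -100/299 - √42105/12558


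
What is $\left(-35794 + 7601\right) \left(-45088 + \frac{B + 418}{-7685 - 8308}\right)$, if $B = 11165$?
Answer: $\frac{2258898237959}{1777} \approx 1.2712 \cdot 10^{9}$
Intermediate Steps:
$\left(-35794 + 7601\right) \left(-45088 + \frac{B + 418}{-7685 - 8308}\right) = \left(-35794 + 7601\right) \left(-45088 + \frac{11165 + 418}{-7685 - 8308}\right) = - 28193 \left(-45088 + \frac{11583}{-15993}\right) = - 28193 \left(-45088 + 11583 \left(- \frac{1}{15993}\right)\right) = - 28193 \left(-45088 - \frac{1287}{1777}\right) = \left(-28193\right) \left(- \frac{80122663}{1777}\right) = \frac{2258898237959}{1777}$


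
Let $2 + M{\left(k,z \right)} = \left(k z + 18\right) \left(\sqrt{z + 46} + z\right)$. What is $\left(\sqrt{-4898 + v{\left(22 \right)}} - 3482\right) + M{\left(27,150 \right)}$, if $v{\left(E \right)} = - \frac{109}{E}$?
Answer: $663668 + \frac{3 i \sqrt{263670}}{22} \approx 6.6367 \cdot 10^{5} + 70.021 i$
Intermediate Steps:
$M{\left(k,z \right)} = -2 + \left(18 + k z\right) \left(z + \sqrt{46 + z}\right)$ ($M{\left(k,z \right)} = -2 + \left(k z + 18\right) \left(\sqrt{z + 46} + z\right) = -2 + \left(18 + k z\right) \left(\sqrt{46 + z} + z\right) = -2 + \left(18 + k z\right) \left(z + \sqrt{46 + z}\right)$)
$\left(\sqrt{-4898 + v{\left(22 \right)}} - 3482\right) + M{\left(27,150 \right)} = \left(\sqrt{-4898 - \frac{109}{22}} - 3482\right) + \left(-2 + 18 \cdot 150 + 18 \sqrt{46 + 150} + 27 \cdot 150^{2} + 27 \cdot 150 \sqrt{46 + 150}\right) = \left(\sqrt{-4898 - \frac{109}{22}} - 3482\right) + \left(-2 + 2700 + 18 \sqrt{196} + 27 \cdot 22500 + 27 \cdot 150 \sqrt{196}\right) = \left(\sqrt{-4898 - \frac{109}{22}} - 3482\right) + \left(-2 + 2700 + 18 \cdot 14 + 607500 + 27 \cdot 150 \cdot 14\right) = \left(\sqrt{- \frac{107865}{22}} - 3482\right) + \left(-2 + 2700 + 252 + 607500 + 56700\right) = \left(\frac{3 i \sqrt{263670}}{22} - 3482\right) + 667150 = \left(-3482 + \frac{3 i \sqrt{263670}}{22}\right) + 667150 = 663668 + \frac{3 i \sqrt{263670}}{22}$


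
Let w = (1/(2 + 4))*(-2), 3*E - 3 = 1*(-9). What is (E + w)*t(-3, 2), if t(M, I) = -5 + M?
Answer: 56/3 ≈ 18.667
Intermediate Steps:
E = -2 (E = 1 + (1*(-9))/3 = 1 + (1/3)*(-9) = 1 - 3 = -2)
w = -1/3 (w = (1/6)*(-2) = -1/3 ≈ -0.33333)
(E + w)*t(-3, 2) = (-2 - 1/3)*(-5 - 3) = -7/3*(-8) = 56/3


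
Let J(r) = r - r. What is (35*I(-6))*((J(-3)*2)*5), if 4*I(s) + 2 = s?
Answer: 0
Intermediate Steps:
J(r) = 0
I(s) = -1/2 + s/4
(35*I(-6))*((J(-3)*2)*5) = (35*(-1/2 + (1/4)*(-6)))*((0*2)*5) = (35*(-1/2 - 3/2))*(0*5) = (35*(-2))*0 = -70*0 = 0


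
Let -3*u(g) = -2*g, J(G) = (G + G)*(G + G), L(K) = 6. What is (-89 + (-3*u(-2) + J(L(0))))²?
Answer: 3481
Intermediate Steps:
J(G) = 4*G² (J(G) = (2*G)*(2*G) = 4*G²)
u(g) = 2*g/3 (u(g) = -(-2)*g/3 = 2*g/3)
(-89 + (-3*u(-2) + J(L(0))))² = (-89 + (-2*(-2) + 4*6²))² = (-89 + (-3*(-4/3) + 4*36))² = (-89 + (4 + 144))² = (-89 + 148)² = 59² = 3481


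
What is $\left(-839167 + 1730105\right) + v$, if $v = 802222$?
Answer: $1693160$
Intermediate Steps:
$\left(-839167 + 1730105\right) + v = \left(-839167 + 1730105\right) + 802222 = 890938 + 802222 = 1693160$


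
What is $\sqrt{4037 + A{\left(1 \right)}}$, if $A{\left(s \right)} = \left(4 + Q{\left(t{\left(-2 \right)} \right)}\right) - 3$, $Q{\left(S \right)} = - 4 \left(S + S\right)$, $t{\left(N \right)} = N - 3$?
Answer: $\sqrt{4078} \approx 63.859$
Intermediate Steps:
$t{\left(N \right)} = -3 + N$
$Q{\left(S \right)} = - 8 S$ ($Q{\left(S \right)} = - 4 \cdot 2 S = - 8 S$)
$A{\left(s \right)} = 41$ ($A{\left(s \right)} = \left(4 - 8 \left(-3 - 2\right)\right) - 3 = \left(4 - -40\right) - 3 = \left(4 + 40\right) - 3 = 44 - 3 = 41$)
$\sqrt{4037 + A{\left(1 \right)}} = \sqrt{4037 + 41} = \sqrt{4078}$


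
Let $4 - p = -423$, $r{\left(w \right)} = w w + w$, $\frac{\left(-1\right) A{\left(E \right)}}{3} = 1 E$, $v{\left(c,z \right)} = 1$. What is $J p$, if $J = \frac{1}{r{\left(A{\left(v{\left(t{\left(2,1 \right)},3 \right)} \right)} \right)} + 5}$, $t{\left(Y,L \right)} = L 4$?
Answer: $\frac{427}{11} \approx 38.818$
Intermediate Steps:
$t{\left(Y,L \right)} = 4 L$
$A{\left(E \right)} = - 3 E$ ($A{\left(E \right)} = - 3 \cdot 1 E = - 3 E$)
$r{\left(w \right)} = w + w^{2}$ ($r{\left(w \right)} = w^{2} + w = w + w^{2}$)
$J = \frac{1}{11}$ ($J = \frac{1}{\left(-3\right) 1 \left(1 - 3\right) + 5} = \frac{1}{- 3 \left(1 - 3\right) + 5} = \frac{1}{\left(-3\right) \left(-2\right) + 5} = \frac{1}{6 + 5} = \frac{1}{11} \approx 0.090909$)
$p = 427$ ($p = 4 - -423 = 4 + 423 = 427$)
$J p = \frac{1}{11} \cdot 427 = \frac{427}{11}$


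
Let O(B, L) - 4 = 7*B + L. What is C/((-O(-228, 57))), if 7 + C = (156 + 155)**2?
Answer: 96714/1535 ≈ 63.006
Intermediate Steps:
O(B, L) = 4 + L + 7*B (O(B, L) = 4 + (7*B + L) = 4 + (L + 7*B) = 4 + L + 7*B)
C = 96714 (C = -7 + (156 + 155)**2 = -7 + 311**2 = -7 + 96721 = 96714)
C/((-O(-228, 57))) = 96714/((-(4 + 57 + 7*(-228)))) = 96714/((-(4 + 57 - 1596))) = 96714/((-1*(-1535))) = 96714/1535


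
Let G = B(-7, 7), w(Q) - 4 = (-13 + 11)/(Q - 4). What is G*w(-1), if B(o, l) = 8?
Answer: 176/5 ≈ 35.200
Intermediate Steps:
w(Q) = 4 - 2/(-4 + Q) (w(Q) = 4 + (-13 + 11)/(Q - 4) = 4 - 2/(-4 + Q))
G = 8
G*w(-1) = 8*(2*(-9 + 2*(-1))/(-4 - 1)) = 8*(2*(-9 - 2)/(-5)) = 8*(2*(-1/5)*(-11)) = 8*(22/5) = 176/5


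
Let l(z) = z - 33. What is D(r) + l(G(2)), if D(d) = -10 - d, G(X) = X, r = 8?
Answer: -49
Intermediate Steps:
l(z) = -33 + z
D(r) + l(G(2)) = (-10 - 1*8) + (-33 + 2) = (-10 - 8) - 31 = -18 - 31 = -49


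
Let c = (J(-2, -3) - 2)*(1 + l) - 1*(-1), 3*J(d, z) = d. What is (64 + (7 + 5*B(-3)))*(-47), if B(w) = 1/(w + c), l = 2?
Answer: -6627/2 ≈ -3313.5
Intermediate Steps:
J(d, z) = d/3
c = -7 (c = ((⅓)*(-2) - 2)*(1 + 2) - 1*(-1) = (-⅔ - 2)*3 + 1 = -8/3*3 + 1 = -8 + 1 = -7)
B(w) = 1/(-7 + w) (B(w) = 1/(w - 7) = 1/(-7 + w))
(64 + (7 + 5*B(-3)))*(-47) = (64 + (7 + 5/(-7 - 3)))*(-47) = (64 + (7 + 5/(-10)))*(-47) = (64 + (7 + 5*(-⅒)))*(-47) = (64 + (7 - ½))*(-47) = (64 + 13/2)*(-47) = (141/2)*(-47) = -6627/2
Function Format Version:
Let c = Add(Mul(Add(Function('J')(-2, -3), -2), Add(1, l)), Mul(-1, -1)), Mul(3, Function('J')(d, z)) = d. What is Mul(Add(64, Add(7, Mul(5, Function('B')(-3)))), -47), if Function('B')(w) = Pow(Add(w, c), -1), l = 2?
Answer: Rational(-6627, 2) ≈ -3313.5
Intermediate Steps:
Function('J')(d, z) = Mul(Rational(1, 3), d)
c = -7 (c = Add(Mul(Add(Mul(Rational(1, 3), -2), -2), Add(1, 2)), Mul(-1, -1)) = Add(Mul(Add(Rational(-2, 3), -2), 3), 1) = Add(Mul(Rational(-8, 3), 3), 1) = Add(-8, 1) = -7)
Function('B')(w) = Pow(Add(-7, w), -1) (Function('B')(w) = Pow(Add(w, -7), -1) = Pow(Add(-7, w), -1))
Mul(Add(64, Add(7, Mul(5, Function('B')(-3)))), -47) = Mul(Add(64, Add(7, Mul(5, Pow(Add(-7, -3), -1)))), -47) = Mul(Add(64, Add(7, Mul(5, Pow(-10, -1)))), -47) = Mul(Add(64, Add(7, Mul(5, Rational(-1, 10)))), -47) = Mul(Add(64, Add(7, Rational(-1, 2))), -47) = Mul(Add(64, Rational(13, 2)), -47) = Mul(Rational(141, 2), -47) = Rational(-6627, 2)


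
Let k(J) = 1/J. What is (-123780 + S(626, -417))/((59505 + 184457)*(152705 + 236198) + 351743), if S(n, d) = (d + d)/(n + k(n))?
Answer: -48507057144/37180468945800233 ≈ -1.3046e-6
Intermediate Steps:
S(n, d) = 2*d/(n + 1/n) (S(n, d) = (d + d)/(n + 1/n) = (2*d)/(n + 1/n) = 2*d/(n + 1/n))
(-123780 + S(626, -417))/((59505 + 184457)*(152705 + 236198) + 351743) = (-123780 + 2*(-417)*626/(1 + 626²))/((59505 + 184457)*(152705 + 236198) + 351743) = (-123780 + 2*(-417)*626/(1 + 391876))/(243962*388903 + 351743) = (-123780 + 2*(-417)*626/391877)/(94877553686 + 351743) = (-123780 + 2*(-417)*626*(1/391877))/94877905429 = (-123780 - 522084/391877)*(1/94877905429) = -48507057144/391877*1/94877905429 = -48507057144/37180468945800233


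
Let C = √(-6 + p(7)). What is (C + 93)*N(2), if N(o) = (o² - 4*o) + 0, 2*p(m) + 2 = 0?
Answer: -372 - 4*I*√7 ≈ -372.0 - 10.583*I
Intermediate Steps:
p(m) = -1 (p(m) = -1 + (½)*0 = -1 + 0 = -1)
N(o) = o² - 4*o
C = I*√7 (C = √(-6 - 1) = √(-7) = I*√7 ≈ 2.6458*I)
(C + 93)*N(2) = (I*√7 + 93)*(2*(-4 + 2)) = (93 + I*√7)*(2*(-2)) = (93 + I*√7)*(-4) = -372 - 4*I*√7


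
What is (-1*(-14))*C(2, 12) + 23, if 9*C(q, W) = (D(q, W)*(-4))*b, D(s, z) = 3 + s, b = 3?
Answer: -211/3 ≈ -70.333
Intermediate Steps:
C(q, W) = -4 - 4*q/3 (C(q, W) = (((3 + q)*(-4))*3)/9 = ((-12 - 4*q)*3)/9 = (-36 - 12*q)/9 = -4 - 4*q/3)
(-1*(-14))*C(2, 12) + 23 = (-1*(-14))*(-4 - 4/3*2) + 23 = 14*(-4 - 8/3) + 23 = 14*(-20/3) + 23 = -280/3 + 23 = -211/3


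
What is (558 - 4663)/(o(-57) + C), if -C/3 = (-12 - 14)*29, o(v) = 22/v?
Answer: -233985/128912 ≈ -1.8151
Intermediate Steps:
C = 2262 (C = -3*(-12 - 14)*29 = -(-78)*29 = -3*(-754) = 2262)
(558 - 4663)/(o(-57) + C) = (558 - 4663)/(22/(-57) + 2262) = -4105/(22*(-1/57) + 2262) = -4105/(-22/57 + 2262) = -4105/128912/57 = -4105*57/128912 = -233985/128912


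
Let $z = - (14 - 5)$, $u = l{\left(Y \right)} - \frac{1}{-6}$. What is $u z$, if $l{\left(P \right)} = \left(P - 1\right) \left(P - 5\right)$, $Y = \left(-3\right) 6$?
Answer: $- \frac{7869}{2} \approx -3934.5$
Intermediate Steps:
$Y = -18$
$l{\left(P \right)} = \left(-1 + P\right) \left(-5 + P\right)$
$u = \frac{2623}{6}$ ($u = \left(5 + \left(-18\right)^{2} - -108\right) - \frac{1}{-6} = \left(5 + 324 + 108\right) - - \frac{1}{6} = 437 + \frac{1}{6} = \frac{2623}{6} \approx 437.17$)
$z = -9$ ($z = - (14 - 5) = \left(-1\right) 9 = -9$)
$u z = \frac{2623}{6} \left(-9\right) = - \frac{7869}{2}$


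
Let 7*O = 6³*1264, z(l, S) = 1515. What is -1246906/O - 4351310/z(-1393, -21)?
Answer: -40041183319/13787712 ≈ -2904.1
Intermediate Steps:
O = 273024/7 (O = (6³*1264)/7 = (216*1264)/7 = (⅐)*273024 = 273024/7 ≈ 39003.)
-1246906/O - 4351310/z(-1393, -21) = -1246906/273024/7 - 4351310/1515 = -1246906*7/273024 - 4351310*1/1515 = -4364171/136512 - 870262/303 = -40041183319/13787712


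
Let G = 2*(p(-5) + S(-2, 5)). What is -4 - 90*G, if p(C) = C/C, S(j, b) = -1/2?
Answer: -94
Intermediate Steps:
S(j, b) = -½ (S(j, b) = -1*½ = -½)
p(C) = 1
G = 1 (G = 2*(1 - ½) = 2*(½) = 1)
-4 - 90*G = -4 - 90*1 = -4 - 90 = -94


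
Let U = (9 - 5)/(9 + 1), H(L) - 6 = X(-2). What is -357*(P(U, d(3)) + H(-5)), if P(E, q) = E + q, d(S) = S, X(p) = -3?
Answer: -11424/5 ≈ -2284.8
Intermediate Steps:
H(L) = 3 (H(L) = 6 - 3 = 3)
U = ⅖ (U = 4/10 = 4*(⅒) = ⅖ ≈ 0.40000)
-357*(P(U, d(3)) + H(-5)) = -357*((⅖ + 3) + 3) = -357*(17/5 + 3) = -357*32/5 = -11424/5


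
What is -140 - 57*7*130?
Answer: -52010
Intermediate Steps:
-140 - 57*7*130 = -140 - 399*130 = -140 - 51870 = -52010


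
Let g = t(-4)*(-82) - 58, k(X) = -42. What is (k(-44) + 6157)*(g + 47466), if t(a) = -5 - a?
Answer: 290401350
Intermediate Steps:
g = 24 (g = (-5 - 1*(-4))*(-82) - 58 = (-5 + 4)*(-82) - 58 = -1*(-82) - 58 = 82 - 58 = 24)
(k(-44) + 6157)*(g + 47466) = (-42 + 6157)*(24 + 47466) = 6115*47490 = 290401350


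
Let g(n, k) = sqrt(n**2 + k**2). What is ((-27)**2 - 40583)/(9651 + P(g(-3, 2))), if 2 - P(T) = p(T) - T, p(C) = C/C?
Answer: -384670808/93161091 + 39854*sqrt(13)/93161091 ≈ -4.1275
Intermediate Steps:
p(C) = 1
g(n, k) = sqrt(k**2 + n**2)
P(T) = 1 + T (P(T) = 2 - (1 - T) = 2 + (-1 + T) = 1 + T)
((-27)**2 - 40583)/(9651 + P(g(-3, 2))) = ((-27)**2 - 40583)/(9651 + (1 + sqrt(2**2 + (-3)**2))) = (729 - 40583)/(9651 + (1 + sqrt(4 + 9))) = -39854/(9651 + (1 + sqrt(13))) = -39854/(9652 + sqrt(13))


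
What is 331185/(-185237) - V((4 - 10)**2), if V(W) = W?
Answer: -6999717/185237 ≈ -37.788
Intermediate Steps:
331185/(-185237) - V((4 - 10)**2) = 331185/(-185237) - (4 - 10)**2 = 331185*(-1/185237) - 1*(-6)**2 = -331185/185237 - 1*36 = -331185/185237 - 36 = -6999717/185237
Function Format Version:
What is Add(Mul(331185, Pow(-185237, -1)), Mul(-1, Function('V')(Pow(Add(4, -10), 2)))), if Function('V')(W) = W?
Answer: Rational(-6999717, 185237) ≈ -37.788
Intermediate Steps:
Add(Mul(331185, Pow(-185237, -1)), Mul(-1, Function('V')(Pow(Add(4, -10), 2)))) = Add(Mul(331185, Pow(-185237, -1)), Mul(-1, Pow(Add(4, -10), 2))) = Add(Mul(331185, Rational(-1, 185237)), Mul(-1, Pow(-6, 2))) = Add(Rational(-331185, 185237), Mul(-1, 36)) = Add(Rational(-331185, 185237), -36) = Rational(-6999717, 185237)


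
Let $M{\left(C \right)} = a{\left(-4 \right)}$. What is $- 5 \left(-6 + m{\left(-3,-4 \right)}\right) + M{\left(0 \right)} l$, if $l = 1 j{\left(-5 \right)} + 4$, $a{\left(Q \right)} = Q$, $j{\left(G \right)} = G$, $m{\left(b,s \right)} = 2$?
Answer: $24$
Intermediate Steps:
$M{\left(C \right)} = -4$
$l = -1$ ($l = 1 \left(-5\right) + 4 = -5 + 4 = -1$)
$- 5 \left(-6 + m{\left(-3,-4 \right)}\right) + M{\left(0 \right)} l = - 5 \left(-6 + 2\right) - -4 = \left(-5\right) \left(-4\right) + 4 = 20 + 4 = 24$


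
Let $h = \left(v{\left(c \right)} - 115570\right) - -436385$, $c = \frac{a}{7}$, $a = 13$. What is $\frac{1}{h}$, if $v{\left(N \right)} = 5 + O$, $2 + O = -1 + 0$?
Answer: $\frac{1}{320817} \approx 3.117 \cdot 10^{-6}$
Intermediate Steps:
$O = -3$ ($O = -2 + \left(-1 + 0\right) = -2 - 1 = -3$)
$c = \frac{13}{7} \approx 1.8571$
$v{\left(N \right)} = 2$ ($v{\left(N \right)} = 5 - 3 = 2$)
$h = 320817$ ($h = \left(2 - 115570\right) - -436385 = \left(2 - 115570\right) + 436385 = -115568 + 436385 = 320817$)
$\frac{1}{h} = \frac{1}{320817}$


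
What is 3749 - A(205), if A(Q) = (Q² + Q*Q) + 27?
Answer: -80328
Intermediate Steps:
A(Q) = 27 + 2*Q² (A(Q) = (Q² + Q²) + 27 = 2*Q² + 27 = 27 + 2*Q²)
3749 - A(205) = 3749 - (27 + 2*205²) = 3749 - (27 + 2*42025) = 3749 - (27 + 84050) = 3749 - 1*84077 = 3749 - 84077 = -80328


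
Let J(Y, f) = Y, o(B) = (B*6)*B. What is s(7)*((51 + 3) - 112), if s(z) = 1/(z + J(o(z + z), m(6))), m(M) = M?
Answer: -58/1183 ≈ -0.049028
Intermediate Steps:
o(B) = 6*B² (o(B) = (6*B)*B = 6*B²)
s(z) = 1/(z + 24*z²) (s(z) = 1/(z + 6*(z + z)²) = 1/(z + 6*(2*z)²) = 1/(z + 6*(4*z²)) = 1/(z + 24*z²))
s(7)*((51 + 3) - 112) = (1/(7*(1 + 24*7)))*((51 + 3) - 112) = (1/(7*(1 + 168)))*(54 - 112) = ((⅐)/169)*(-58) = ((⅐)*(1/169))*(-58) = (1/1183)*(-58) = -58/1183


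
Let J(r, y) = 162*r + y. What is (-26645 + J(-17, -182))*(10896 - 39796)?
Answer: 854890900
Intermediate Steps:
J(r, y) = y + 162*r
(-26645 + J(-17, -182))*(10896 - 39796) = (-26645 + (-182 + 162*(-17)))*(10896 - 39796) = (-26645 + (-182 - 2754))*(-28900) = (-26645 - 2936)*(-28900) = -29581*(-28900) = 854890900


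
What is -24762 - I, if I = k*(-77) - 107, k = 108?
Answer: -16339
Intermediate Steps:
I = -8423 (I = 108*(-77) - 107 = -8316 - 107 = -8423)
-24762 - I = -24762 - 1*(-8423) = -24762 + 8423 = -16339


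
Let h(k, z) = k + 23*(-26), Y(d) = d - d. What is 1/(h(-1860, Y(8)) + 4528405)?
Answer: 1/4525947 ≈ 2.2095e-7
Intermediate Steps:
Y(d) = 0
h(k, z) = -598 + k (h(k, z) = k - 598 = -598 + k)
1/(h(-1860, Y(8)) + 4528405) = 1/((-598 - 1860) + 4528405) = 1/(-2458 + 4528405) = 1/4525947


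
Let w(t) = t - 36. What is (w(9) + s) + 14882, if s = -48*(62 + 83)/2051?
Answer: 30460645/2051 ≈ 14852.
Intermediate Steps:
w(t) = -36 + t
s = -6960/2051 (s = -48*145*(1/2051) = -6960*1/2051 = -6960/2051 ≈ -3.3935)
(w(9) + s) + 14882 = ((-36 + 9) - 6960/2051) + 14882 = (-27 - 6960/2051) + 14882 = -62337/2051 + 14882 = 30460645/2051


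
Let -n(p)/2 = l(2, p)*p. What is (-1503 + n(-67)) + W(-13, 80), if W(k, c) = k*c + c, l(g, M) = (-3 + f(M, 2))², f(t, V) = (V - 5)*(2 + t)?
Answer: 4937313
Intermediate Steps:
f(t, V) = (-5 + V)*(2 + t)
l(g, M) = (-9 - 3*M)² (l(g, M) = (-3 + (-10 - 5*M + 2*2 + 2*M))² = (-3 + (-10 - 5*M + 4 + 2*M))² = (-3 + (-6 - 3*M))² = (-9 - 3*M)²)
W(k, c) = c + c*k (W(k, c) = c*k + c = c + c*k)
n(p) = -18*p*(3 + p)² (n(p) = -2*9*(3 + p)²*p = -18*p*(3 + p)²)
(-1503 + n(-67)) + W(-13, 80) = (-1503 - 18*(-67)*(3 - 67)²) + 80*(1 - 13) = (-1503 - 18*(-67)*(-64)²) + 80*(-12) = (-1503 - 18*(-67)*4096) - 960 = (-1503 + 4939776) - 960 = 4938273 - 960 = 4937313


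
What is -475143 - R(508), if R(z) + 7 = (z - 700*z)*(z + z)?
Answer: 360298336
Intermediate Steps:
R(z) = -7 - 1398*z² (R(z) = -7 + (z - 700*z)*(z + z) = -7 + (-699*z)*(2*z) = -7 - 1398*z²)
-475143 - R(508) = -475143 - (-7 - 1398*508²) = -475143 - (-7 - 1398*258064) = -475143 - (-7 - 360773472) = -475143 - 1*(-360773479) = -475143 + 360773479 = 360298336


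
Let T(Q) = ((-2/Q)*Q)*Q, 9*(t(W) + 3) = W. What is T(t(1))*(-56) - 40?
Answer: -3272/9 ≈ -363.56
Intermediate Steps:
t(W) = -3 + W/9
T(Q) = -2*Q
T(t(1))*(-56) - 40 = -2*(-3 + (1/9)*1)*(-56) - 40 = -2*(-3 + 1/9)*(-56) - 40 = -2*(-26/9)*(-56) - 40 = (52/9)*(-56) - 40 = -2912/9 - 40 = -3272/9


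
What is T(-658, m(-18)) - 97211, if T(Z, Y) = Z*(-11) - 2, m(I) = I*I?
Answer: -89975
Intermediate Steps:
m(I) = I²
T(Z, Y) = -2 - 11*Z (T(Z, Y) = -11*Z - 2 = -2 - 11*Z)
T(-658, m(-18)) - 97211 = (-2 - 11*(-658)) - 97211 = (-2 + 7238) - 97211 = 7236 - 97211 = -89975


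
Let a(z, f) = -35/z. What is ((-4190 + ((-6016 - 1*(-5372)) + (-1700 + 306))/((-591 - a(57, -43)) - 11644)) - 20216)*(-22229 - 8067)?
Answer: 32226711050639/43585 ≈ 7.3940e+8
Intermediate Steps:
((-4190 + ((-6016 - 1*(-5372)) + (-1700 + 306))/((-591 - a(57, -43)) - 11644)) - 20216)*(-22229 - 8067) = ((-4190 + ((-6016 - 1*(-5372)) + (-1700 + 306))/((-591 - (-35)/57) - 11644)) - 20216)*(-22229 - 8067) = ((-4190 + ((-6016 + 5372) - 1394)/((-591 - (-35)/57) - 11644)) - 20216)*(-30296) = ((-4190 + (-644 - 1394)/((-591 - 1*(-35/57)) - 11644)) - 20216)*(-30296) = ((-4190 - 2038/((-591 + 35/57) - 11644)) - 20216)*(-30296) = ((-4190 - 2038/(-33652/57 - 11644)) - 20216)*(-30296) = ((-4190 - 2038/(-697360/57)) - 20216)*(-30296) = ((-4190 - 2038*(-57/697360)) - 20216)*(-30296) = ((-4190 + 58083/348680) - 20216)*(-30296) = (-1460911117/348680 - 20216)*(-30296) = -8509825997/348680*(-30296) = 32226711050639/43585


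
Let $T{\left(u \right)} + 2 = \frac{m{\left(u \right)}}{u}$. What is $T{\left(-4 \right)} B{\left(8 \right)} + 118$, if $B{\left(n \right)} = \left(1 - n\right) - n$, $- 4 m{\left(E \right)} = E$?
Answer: $\frac{607}{4} \approx 151.75$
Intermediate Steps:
$m{\left(E \right)} = - \frac{E}{4}$
$T{\left(u \right)} = - \frac{9}{4}$ ($T{\left(u \right)} = -2 + \frac{\left(- \frac{1}{4}\right) u}{u} = -2 - \frac{1}{4} = - \frac{9}{4}$)
$B{\left(n \right)} = 1 - 2 n$
$T{\left(-4 \right)} B{\left(8 \right)} + 118 = - \frac{9 \left(1 - 16\right)}{4} + 118 = \left(- \frac{9}{4}\right) \left(-15\right) + 118 = \frac{135}{4} + 118 = \frac{607}{4}$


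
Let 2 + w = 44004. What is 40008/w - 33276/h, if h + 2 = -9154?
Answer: 10895975/2398109 ≈ 4.5436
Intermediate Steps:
h = -9156 (h = -2 - 9154 = -9156)
w = 44002 (w = -2 + 44004 = 44002)
40008/w - 33276/h = 40008/44002 - 33276/(-9156) = 40008*(1/44002) - 33276*(-1/9156) = 20004/22001 + 2773/763 = 10895975/2398109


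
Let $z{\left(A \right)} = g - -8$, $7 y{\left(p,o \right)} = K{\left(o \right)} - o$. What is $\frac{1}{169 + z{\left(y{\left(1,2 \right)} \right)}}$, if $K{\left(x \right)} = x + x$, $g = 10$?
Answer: $\frac{1}{187} \approx 0.0053476$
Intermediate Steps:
$K{\left(x \right)} = 2 x$
$y{\left(p,o \right)} = \frac{o}{7}$ ($y{\left(p,o \right)} = \frac{2 o - o}{7} = \frac{o}{7}$)
$z{\left(A \right)} = 18$ ($z{\left(A \right)} = 10 - -8 = 10 + 8 = 18$)
$\frac{1}{169 + z{\left(y{\left(1,2 \right)} \right)}} = \frac{1}{169 + 18} = \frac{1}{187}$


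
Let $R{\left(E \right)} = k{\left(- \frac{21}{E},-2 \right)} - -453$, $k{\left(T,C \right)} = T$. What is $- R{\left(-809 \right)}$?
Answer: $- \frac{366498}{809} \approx -453.03$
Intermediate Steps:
$R{\left(E \right)} = 453 - \frac{21}{E}$ ($R{\left(E \right)} = - \frac{21}{E} - -453 = - \frac{21}{E} + 453 = 453 - \frac{21}{E}$)
$- R{\left(-809 \right)} = - (453 - \frac{21}{-809}) = - (453 - - \frac{21}{809}) = - (453 + \frac{21}{809}) = \left(-1\right) \frac{366498}{809} = - \frac{366498}{809}$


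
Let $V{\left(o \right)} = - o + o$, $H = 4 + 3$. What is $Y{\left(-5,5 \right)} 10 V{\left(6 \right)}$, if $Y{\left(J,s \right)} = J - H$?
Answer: $0$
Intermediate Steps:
$H = 7$
$V{\left(o \right)} = 0$
$Y{\left(J,s \right)} = -7 + J$ ($Y{\left(J,s \right)} = J - 7 = -7 + J$)
$Y{\left(-5,5 \right)} 10 V{\left(6 \right)} = \left(-7 - 5\right) 10 \cdot 0 = \left(-12\right) 10 \cdot 0 = \left(-120\right) 0 = 0$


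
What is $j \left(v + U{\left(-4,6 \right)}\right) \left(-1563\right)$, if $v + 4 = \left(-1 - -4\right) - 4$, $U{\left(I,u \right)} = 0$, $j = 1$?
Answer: $7815$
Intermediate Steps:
$v = -5$ ($v = -4 - 1 = -5$)
$j \left(v + U{\left(-4,6 \right)}\right) \left(-1563\right) = 1 \left(-5 + 0\right) \left(-1563\right) = 1 \left(-5\right) \left(-1563\right) = \left(-5\right) \left(-1563\right) = 7815$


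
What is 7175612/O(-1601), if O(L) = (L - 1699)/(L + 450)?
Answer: 2064782353/825 ≈ 2.5028e+6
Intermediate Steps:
O(L) = (-1699 + L)/(450 + L)
7175612/O(-1601) = 7175612/(((-1699 - 1601)/(450 - 1601))) = 7175612/((-3300/(-1151))) = 7175612/((-1/1151*(-3300))) = 7175612/(3300/1151) = 7175612*(1151/3300) = 2064782353/825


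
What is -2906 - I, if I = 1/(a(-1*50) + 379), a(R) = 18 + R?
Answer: -1008383/347 ≈ -2906.0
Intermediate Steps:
I = 1/347 (I = 1/((18 - 1*50) + 379) = 1/((18 - 50) + 379) = 1/(-32 + 379) = 1/347 ≈ 0.0028818)
-2906 - I = -2906 - 1*1/347 = -2906 - 1/347 = -1008383/347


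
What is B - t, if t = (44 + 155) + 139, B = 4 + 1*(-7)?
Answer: -341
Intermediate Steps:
B = -3 (B = 4 - 7 = -3)
t = 338 (t = 199 + 139 = 338)
B - t = -3 - 1*338 = -3 - 338 = -341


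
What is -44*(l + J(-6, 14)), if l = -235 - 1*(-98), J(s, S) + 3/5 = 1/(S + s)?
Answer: 60489/10 ≈ 6048.9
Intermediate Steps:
J(s, S) = -⅗ + 1/(S + s)
l = -137 (l = -235 + 98 = -137)
-44*(l + J(-6, 14)) = -44*(-137 + (5 - 3*14 - 3*(-6))/(5*(14 - 6))) = -44*(-137 + (⅕)*(5 - 42 + 18)/8) = -44*(-137 + (⅕)*(⅛)*(-19)) = -44*(-137 - 19/40) = -44*(-5499/40) = 60489/10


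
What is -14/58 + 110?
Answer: 3183/29 ≈ 109.76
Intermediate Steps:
-14/58 + 110 = -14*1/58 + 110 = -7/29 + 110 = 3183/29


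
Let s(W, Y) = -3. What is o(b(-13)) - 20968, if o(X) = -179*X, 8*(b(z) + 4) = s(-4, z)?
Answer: -161479/8 ≈ -20185.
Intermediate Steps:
b(z) = -35/8 (b(z) = -4 + (⅛)*(-3) = -4 - 3/8 = -35/8)
o(b(-13)) - 20968 = -179*(-35/8) - 20968 = 6265/8 - 20968 = -161479/8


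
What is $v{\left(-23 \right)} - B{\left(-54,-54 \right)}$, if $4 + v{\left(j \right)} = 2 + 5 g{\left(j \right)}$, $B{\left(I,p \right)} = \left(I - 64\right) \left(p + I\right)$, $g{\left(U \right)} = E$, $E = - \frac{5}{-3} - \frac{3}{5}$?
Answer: $- \frac{38222}{3} \approx -12741.0$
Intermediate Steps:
$E = \frac{16}{15}$ ($E = \left(-5\right) \left(- \frac{1}{3}\right) - \frac{3}{5} = \frac{5}{3} - \frac{3}{5} = \frac{16}{15} \approx 1.0667$)
$g{\left(U \right)} = \frac{16}{15}$
$B{\left(I,p \right)} = \left(-64 + I\right) \left(I + p\right)$
$v{\left(j \right)} = \frac{10}{3}$ ($v{\left(j \right)} = -4 + \left(2 + 5 \cdot \frac{16}{15}\right) = -4 + \left(2 + \frac{16}{3}\right) = -4 + \frac{22}{3} = \frac{10}{3}$)
$v{\left(-23 \right)} - B{\left(-54,-54 \right)} = \frac{10}{3} - \left(\left(-54\right)^{2} - -3456 - -3456 - -2916\right) = \frac{10}{3} - \left(2916 + 3456 + 3456 + 2916\right) = \frac{10}{3} - 12744 = - \frac{38222}{3}$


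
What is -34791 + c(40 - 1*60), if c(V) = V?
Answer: -34811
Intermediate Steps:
-34791 + c(40 - 1*60) = -34791 + (40 - 1*60) = -34791 + (40 - 60) = -34791 - 20 = -34811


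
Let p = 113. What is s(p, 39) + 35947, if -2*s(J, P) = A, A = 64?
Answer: 35915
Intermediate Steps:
s(J, P) = -32 (s(J, P) = -1/2*64 = -32)
s(p, 39) + 35947 = -32 + 35947 = 35915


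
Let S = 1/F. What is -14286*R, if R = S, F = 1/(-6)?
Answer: 85716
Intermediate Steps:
F = -⅙ ≈ -0.16667
S = -6 (S = 1/(-⅙) = -6)
R = -6
-14286*R = -14286*(-6) = 85716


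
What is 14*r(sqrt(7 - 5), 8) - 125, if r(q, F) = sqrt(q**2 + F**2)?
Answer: -125 + 14*sqrt(66) ≈ -11.263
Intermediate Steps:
r(q, F) = sqrt(F**2 + q**2)
14*r(sqrt(7 - 5), 8) - 125 = 14*sqrt(8**2 + (sqrt(7 - 5))**2) - 125 = 14*sqrt(64 + (sqrt(2))**2) - 125 = 14*sqrt(64 + 2) - 125 = 14*sqrt(66) - 125 = -125 + 14*sqrt(66)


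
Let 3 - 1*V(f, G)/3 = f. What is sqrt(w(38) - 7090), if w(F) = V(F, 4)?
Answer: I*sqrt(7195) ≈ 84.823*I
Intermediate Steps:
V(f, G) = 9 - 3*f
w(F) = 9 - 3*F
sqrt(w(38) - 7090) = sqrt((9 - 3*38) - 7090) = sqrt((9 - 114) - 7090) = sqrt(-105 - 7090) = sqrt(-7195) = I*sqrt(7195)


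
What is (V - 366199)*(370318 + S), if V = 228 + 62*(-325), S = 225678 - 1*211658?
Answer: -148400972898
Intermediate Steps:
S = 14020 (S = 225678 - 211658 = 14020)
V = -19922 (V = 228 - 20150 = -19922)
(V - 366199)*(370318 + S) = (-19922 - 366199)*(370318 + 14020) = -386121*384338 = -148400972898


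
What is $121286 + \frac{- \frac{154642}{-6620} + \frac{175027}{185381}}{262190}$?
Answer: $\frac{19512818794874321071}{160882696930900} \approx 1.2129 \cdot 10^{5}$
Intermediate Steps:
$121286 + \frac{- \frac{154642}{-6620} + \frac{175027}{185381}}{262190} = 121286 + \left(\left(-154642\right) \left(- \frac{1}{6620}\right) + 175027 \cdot \frac{1}{185381}\right) \frac{1}{262190} = 121286 + \left(\frac{77321}{3310} + \frac{175027}{185381}\right) \frac{1}{262190} = 121286 + \frac{14913183671}{613611110} \cdot \frac{1}{262190} = 121286 + \frac{14913183671}{160882696930900} = \frac{19512818794874321071}{160882696930900}$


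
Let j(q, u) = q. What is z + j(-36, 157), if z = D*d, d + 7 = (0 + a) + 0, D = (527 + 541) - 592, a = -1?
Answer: -3844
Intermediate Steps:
D = 476 (D = 1068 - 592 = 476)
d = -8 (d = -7 + ((0 - 1) + 0) = -7 + (-1 + 0) = -7 - 1 = -8)
z = -3808 (z = 476*(-8) = -3808)
z + j(-36, 157) = -3808 - 36 = -3844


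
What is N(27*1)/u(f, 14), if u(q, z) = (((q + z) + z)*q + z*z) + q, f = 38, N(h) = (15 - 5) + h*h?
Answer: 739/2742 ≈ 0.26951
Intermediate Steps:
N(h) = 10 + h²
u(q, z) = q + z² + q*(q + 2*z) (u(q, z) = ((q + 2*z)*q + z²) + q = (q*(q + 2*z) + z²) + q = (z² + q*(q + 2*z)) + q = q + z² + q*(q + 2*z))
N(27*1)/u(f, 14) = (10 + (27*1)²)/(38 + 38² + 14² + 2*38*14) = (10 + 27²)/(38 + 1444 + 196 + 1064) = (10 + 729)/2742 = 739*(1/2742) = 739/2742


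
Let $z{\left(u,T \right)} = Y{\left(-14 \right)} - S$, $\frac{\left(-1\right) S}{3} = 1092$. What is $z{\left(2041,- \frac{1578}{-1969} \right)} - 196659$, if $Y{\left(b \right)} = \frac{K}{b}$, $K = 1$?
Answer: $- \frac{2707363}{14} \approx -1.9338 \cdot 10^{5}$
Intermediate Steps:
$S = -3276$ ($S = \left(-3\right) 1092 = -3276$)
$Y{\left(b \right)} = \frac{1}{b}$ ($Y{\left(b \right)} = 1 \frac{1}{b} = \frac{1}{b}$)
$z{\left(u,T \right)} = \frac{45863}{14}$ ($z{\left(u,T \right)} = \frac{1}{-14} - -3276 = - \frac{1}{14} + 3276 = \frac{45863}{14}$)
$z{\left(2041,- \frac{1578}{-1969} \right)} - 196659 = \frac{45863}{14} - 196659 = - \frac{2707363}{14}$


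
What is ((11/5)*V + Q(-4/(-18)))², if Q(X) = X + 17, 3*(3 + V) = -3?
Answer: 143641/2025 ≈ 70.934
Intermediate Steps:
V = -4 (V = -3 + (⅓)*(-3) = -3 - 1 = -4)
Q(X) = 17 + X
((11/5)*V + Q(-4/(-18)))² = ((11/5)*(-4) + (17 - 4/(-18)))² = (((⅕)*11)*(-4) + (17 - 4*(-1/18)))² = ((11/5)*(-4) + (17 + 2/9))² = (-44/5 + 155/9)² = (379/45)² = 143641/2025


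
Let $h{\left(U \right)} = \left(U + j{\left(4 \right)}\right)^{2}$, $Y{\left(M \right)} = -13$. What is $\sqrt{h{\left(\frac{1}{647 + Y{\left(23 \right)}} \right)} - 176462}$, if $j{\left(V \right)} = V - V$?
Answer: $\frac{i \sqrt{70929959671}}{634} \approx 420.07 i$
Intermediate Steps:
$j{\left(V \right)} = 0$
$h{\left(U \right)} = U^{2}$ ($h{\left(U \right)} = \left(U + 0\right)^{2} = U^{2}$)
$\sqrt{h{\left(\frac{1}{647 + Y{\left(23 \right)}} \right)} - 176462} = \sqrt{\left(\frac{1}{647 - 13}\right)^{2} - 176462} = \sqrt{\left(\frac{1}{634}\right)^{2} - 176462} = \sqrt{\frac{1}{401956} - 176462} = \sqrt{- \frac{70929959671}{401956}} = \frac{i \sqrt{70929959671}}{634}$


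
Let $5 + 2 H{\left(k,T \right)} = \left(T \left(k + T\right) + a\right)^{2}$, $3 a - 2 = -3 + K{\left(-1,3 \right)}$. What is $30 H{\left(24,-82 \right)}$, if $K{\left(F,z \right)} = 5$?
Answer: $\frac{1018449695}{3} \approx 3.3948 \cdot 10^{8}$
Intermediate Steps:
$a = \frac{4}{3}$ ($a = \frac{2}{3} + \frac{-3 + 5}{3} = \frac{2}{3} + \frac{1}{3} \cdot 2 = \frac{2}{3} + \frac{2}{3} = \frac{4}{3} \approx 1.3333$)
$H{\left(k,T \right)} = - \frac{5}{2} + \frac{\left(\frac{4}{3} + T \left(T + k\right)\right)^{2}}{2}$ ($H{\left(k,T \right)} = - \frac{5}{2} + \frac{\left(T \left(k + T\right) + \frac{4}{3}\right)^{2}}{2} = - \frac{5}{2} + \frac{\left(T \left(T + k\right) + \frac{4}{3}\right)^{2}}{2} = - \frac{5}{2} + \frac{\left(\frac{4}{3} + T \left(T + k\right)\right)^{2}}{2}$)
$30 H{\left(24,-82 \right)} = 30 \left(- \frac{5}{2} + \frac{\left(4 + 3 \left(-82\right)^{2} + 3 \left(-82\right) 24\right)^{2}}{18}\right) = 30 \left(- \frac{5}{2} + \frac{\left(4 + 3 \cdot 6724 - 5904\right)^{2}}{18}\right) = 30 \left(- \frac{5}{2} + \frac{\left(4 + 20172 - 5904\right)^{2}}{18}\right) = 30 \left(- \frac{5}{2} + \frac{14272^{2}}{18}\right) = 30 \left(- \frac{5}{2} + \frac{1}{18} \cdot 203689984\right) = 30 \left(- \frac{5}{2} + \frac{101844992}{9}\right) = 30 \cdot \frac{203689939}{18} = \frac{1018449695}{3}$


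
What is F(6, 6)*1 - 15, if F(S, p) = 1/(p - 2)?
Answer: -59/4 ≈ -14.750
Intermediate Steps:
F(S, p) = 1/(-2 + p)
F(6, 6)*1 - 15 = 1/(-2 + 6) - 15 = 1/4 - 15 = (¼)*1 - 15 = ¼ - 15 = -59/4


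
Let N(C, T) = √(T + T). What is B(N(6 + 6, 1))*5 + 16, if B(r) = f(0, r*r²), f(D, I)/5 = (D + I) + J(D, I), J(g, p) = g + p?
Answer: 16 + 100*√2 ≈ 157.42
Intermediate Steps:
N(C, T) = √2*√T (N(C, T) = √(2*T) = √2*√T)
f(D, I) = 10*D + 10*I (f(D, I) = 5*((D + I) + (D + I)) = 5*(2*D + 2*I) = 10*D + 10*I)
B(r) = 10*r³ (B(r) = 10*0 + 10*(r*r²) = 0 + 10*r³ = 10*r³)
B(N(6 + 6, 1))*5 + 16 = (10*(√2*√1)³)*5 + 16 = (10*(√2*1)³)*5 + 16 = (10*(√2)³)*5 + 16 = (10*(2*√2))*5 + 16 = (20*√2)*5 + 16 = 100*√2 + 16 = 16 + 100*√2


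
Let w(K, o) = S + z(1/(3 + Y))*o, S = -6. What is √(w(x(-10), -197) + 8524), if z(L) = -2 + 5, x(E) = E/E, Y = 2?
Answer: √7927 ≈ 89.034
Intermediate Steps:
x(E) = 1
z(L) = 3
w(K, o) = -6 + 3*o
√(w(x(-10), -197) + 8524) = √((-6 + 3*(-197)) + 8524) = √((-6 - 591) + 8524) = √(-597 + 8524) = √7927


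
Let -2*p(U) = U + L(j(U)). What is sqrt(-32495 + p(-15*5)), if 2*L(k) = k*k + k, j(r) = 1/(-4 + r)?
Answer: I*sqrt(202567238)/79 ≈ 180.16*I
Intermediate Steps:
L(k) = k/2 + k**2/2 (L(k) = (k*k + k)/2 = (k**2 + k)/2 = (k + k**2)/2 = k/2 + k**2/2)
p(U) = -U/2 - (1 + 1/(-4 + U))/(4*(-4 + U)) (p(U) = -(U + (1 + 1/(-4 + U))/(2*(-4 + U)))/2 = -U/2 - (1 + 1/(-4 + U))/(4*(-4 + U)))
sqrt(-32495 + p(-15*5)) = sqrt(-32495 + (3 - (-15)*5 - 2*(-15*5)*(-4 - 15*5)**2)/(4*(-4 - 15*5)**2)) = sqrt(-32495 + (3 - 1*(-75) - 2*(-75)*(-4 - 75)**2)/(4*(-4 - 75)**2)) = sqrt(-32495 + (1/4)*(3 + 75 - 2*(-75)*(-79)**2)/(-79)**2) = sqrt(-32495 + (1/4)*(1/6241)*(3 + 75 - 2*(-75)*6241)) = sqrt(-32495 + (1/4)*(1/6241)*(3 + 75 + 936150)) = sqrt(-32495 + (1/4)*(1/6241)*936228) = sqrt(-32495 + 234057/6241) = sqrt(-202567238/6241) = I*sqrt(202567238)/79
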